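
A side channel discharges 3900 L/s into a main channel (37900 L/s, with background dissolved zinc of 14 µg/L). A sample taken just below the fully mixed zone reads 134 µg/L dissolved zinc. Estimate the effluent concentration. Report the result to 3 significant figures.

1300 µg/L

Mass balance: 37900·14.00 + 3900·Cₑ = 41800·134.0
→ Cₑ = (41800·134.0 − 37900·14.00) / 3900 = 1300 µg/L.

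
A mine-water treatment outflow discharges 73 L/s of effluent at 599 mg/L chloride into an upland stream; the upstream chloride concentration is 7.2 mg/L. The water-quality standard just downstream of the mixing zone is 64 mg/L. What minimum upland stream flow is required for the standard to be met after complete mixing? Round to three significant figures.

688 L/s

Set C_mix = 64: (Q·7.200 + 73.00·599.0) / (Q + 73.00) = 64
→ Q = 73.00·(599.0 − 64)/(64 − 7.200) = 687.6 L/s.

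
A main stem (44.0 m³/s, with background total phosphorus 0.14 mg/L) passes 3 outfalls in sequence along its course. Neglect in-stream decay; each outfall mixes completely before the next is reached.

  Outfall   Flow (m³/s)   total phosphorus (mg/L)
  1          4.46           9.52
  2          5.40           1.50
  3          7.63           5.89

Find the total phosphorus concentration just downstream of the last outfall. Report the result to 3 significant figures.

Below outfall 1: Q → 48.46 m³/s, C = (44.00·0.1400 + 4.460·9.520)/48.46 = 1.003 mg/L.
Below outfall 2: Q → 53.86 m³/s, C = (48.46·1.003 + 5.400·1.500)/53.86 = 1.053 mg/L.
Below outfall 3: Q → 61.49 m³/s, C = (53.86·1.053 + 7.630·5.890)/61.49 = 1.653 mg/L.

1.65 mg/L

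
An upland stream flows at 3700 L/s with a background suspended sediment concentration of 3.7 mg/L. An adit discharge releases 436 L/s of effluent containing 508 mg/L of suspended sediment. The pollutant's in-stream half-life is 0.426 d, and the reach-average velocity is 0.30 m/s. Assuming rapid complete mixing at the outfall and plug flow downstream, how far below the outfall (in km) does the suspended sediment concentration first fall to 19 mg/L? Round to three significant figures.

Flow-weighted average: C = (3700·3.700 + 436.0·508.0) / 4136 = 235200/4136 = 56.86 mg/L.
Half-life 0.426 d → k = ln 2 / 0.426 = 1.627 d⁻¹.
Set 56.86·exp(−k·t) = 19 → t = ln(56.86/19)/k = 58210 s = 16.17 h.
Distance = v·t = 0.30·58210 = 17460 m = 17.46 km.

17.5 km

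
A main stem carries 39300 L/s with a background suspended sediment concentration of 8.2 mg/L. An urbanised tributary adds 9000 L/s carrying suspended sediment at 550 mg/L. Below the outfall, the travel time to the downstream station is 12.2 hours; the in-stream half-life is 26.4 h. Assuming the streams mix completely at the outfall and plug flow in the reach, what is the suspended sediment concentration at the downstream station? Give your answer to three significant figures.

79.2 mg/L

Conservation of mass: C = (39300·8.200 + 9000·550.0) / 48300 = 5272000/48300 = 109.2 mg/L.
Half-life 26.4 h → k = ln 2 / 26.4 = 0.02626 h⁻¹ = 0.6301 d⁻¹.
Applying C = C₀e^(−kt): 109.2 × 0.7259 = 79.24 mg/L.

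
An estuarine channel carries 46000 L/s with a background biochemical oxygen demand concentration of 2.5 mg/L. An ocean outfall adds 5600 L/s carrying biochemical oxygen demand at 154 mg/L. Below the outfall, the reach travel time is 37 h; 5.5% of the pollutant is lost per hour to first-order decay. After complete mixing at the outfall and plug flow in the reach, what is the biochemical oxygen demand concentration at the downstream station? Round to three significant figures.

2.34 mg/L

After mixing, C = (46000·2.500 + 5600·154.0) / 51600 = 977400/51600 = 18.94 mg/L.
5.5%/h lost → k = −ln(1 − 0.055) = 0.05657 h⁻¹.
After decay, C = 18.94 × e^(−kt) = 18.94 × 0.1233 = 2.336 mg/L.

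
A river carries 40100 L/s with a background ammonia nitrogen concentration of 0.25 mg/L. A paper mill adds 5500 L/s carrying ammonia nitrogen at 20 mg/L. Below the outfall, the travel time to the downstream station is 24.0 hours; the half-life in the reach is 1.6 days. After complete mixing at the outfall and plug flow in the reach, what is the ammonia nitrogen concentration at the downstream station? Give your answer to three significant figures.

After mixing, C = (40100·0.2500 + 5500·20.00) / 45600 = 120000/45600 = 2.632 mg/L.
Half-life 1.6 d → k = ln 2 / 1.6 = 0.4332 d⁻¹.
Decay over the reach: 2.632·exp(−kt) = 2.632·0.6484 = 1.707 mg/L.

1.71 mg/L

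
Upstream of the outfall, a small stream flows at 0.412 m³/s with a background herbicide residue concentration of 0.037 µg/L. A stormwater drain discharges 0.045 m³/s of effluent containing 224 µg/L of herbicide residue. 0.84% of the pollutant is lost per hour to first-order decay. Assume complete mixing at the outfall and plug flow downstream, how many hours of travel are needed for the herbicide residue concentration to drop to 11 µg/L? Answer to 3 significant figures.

82.7 h

Mixed concentration C = ΣQC/ΣQ = (0.4120·0.03700 + 0.04500·224.0) / 0.4570 = 10.10/0.4570 = 22.09 µg/L.
0.84%/h lost → k = −ln(1 − 0.0084) = 0.008435 h⁻¹.
22.09·exp(−k·t) = 11 → t = ln(22.09/11)/k = 297600 s = 82.66 h.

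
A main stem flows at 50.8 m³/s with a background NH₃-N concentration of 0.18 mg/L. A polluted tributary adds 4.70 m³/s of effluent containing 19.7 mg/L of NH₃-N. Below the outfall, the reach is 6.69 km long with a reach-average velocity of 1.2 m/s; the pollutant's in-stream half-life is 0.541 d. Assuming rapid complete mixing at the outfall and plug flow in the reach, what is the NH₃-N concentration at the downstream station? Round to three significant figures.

1.69 mg/L

Mass balance: C = (50.80·0.1800 + 4.700·19.70) / 55.50 = 101.7/55.50 = 1.833 mg/L.
Travel time t = 6.69·1000 / 1.2 = 5575 s = 1.549 h.
Half-life 0.541 d → k = ln 2 / 0.541 = 1.281 d⁻¹.
First-order decay: C = 1.833·exp(−k·t) = 1.833·0.9207 = 1.688 mg/L.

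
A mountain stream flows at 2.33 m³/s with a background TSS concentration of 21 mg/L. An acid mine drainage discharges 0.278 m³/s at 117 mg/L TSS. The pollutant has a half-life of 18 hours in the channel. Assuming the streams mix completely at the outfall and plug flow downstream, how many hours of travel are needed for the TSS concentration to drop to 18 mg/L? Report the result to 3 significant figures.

14.3 h

After mixing, C = (2.330·21.00 + 0.2780·117.0) / 2.608 = 81.46/2.608 = 31.23 mg/L.
Half-life 18 h → k = ln 2 / 18 = 0.03851 h⁻¹ = 0.9242 d⁻¹.
31.23·exp(−k·t) = 18 → t = ln(31.23/18)/k = 51520 s = 14.31 h.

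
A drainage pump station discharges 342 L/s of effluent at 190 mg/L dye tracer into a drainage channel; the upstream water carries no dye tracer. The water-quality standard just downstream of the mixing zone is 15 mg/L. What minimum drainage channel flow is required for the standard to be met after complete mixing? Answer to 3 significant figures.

Set C_mix = 15: (Q·0 + 342.0·190.0) / (Q + 342.0) = 15
→ Q = 342.0·(190.0 − 15)/(15 − 0) = 3990 L/s.

3990 L/s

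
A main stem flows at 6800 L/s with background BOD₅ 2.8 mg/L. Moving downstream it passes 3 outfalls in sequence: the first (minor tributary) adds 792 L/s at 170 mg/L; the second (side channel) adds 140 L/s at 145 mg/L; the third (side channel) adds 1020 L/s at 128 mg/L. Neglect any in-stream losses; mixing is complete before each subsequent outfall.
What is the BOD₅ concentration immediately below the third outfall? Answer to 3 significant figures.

34.8 mg/L

After outfall 1: Q = 6800 + 792.0 = 7592 L/s; C = (6800·2.800 + 792.0·170.0)/7592 = 20.24 mg/L.
After outfall 2: Q = 7592 + 140.0 = 7732 L/s; C = (7592·20.24 + 140.0·145.0)/7732 = 22.50 mg/L.
After outfall 3: Q = 7732 + 1020 = 8752 L/s; C = (7732·22.50 + 1020·128.0)/8752 = 34.80 mg/L.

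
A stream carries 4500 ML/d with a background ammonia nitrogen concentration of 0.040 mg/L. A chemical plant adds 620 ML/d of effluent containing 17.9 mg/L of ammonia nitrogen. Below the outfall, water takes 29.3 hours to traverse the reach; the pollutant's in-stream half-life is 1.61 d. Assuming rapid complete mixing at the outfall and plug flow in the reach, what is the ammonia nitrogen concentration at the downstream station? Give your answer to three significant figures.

1.30 mg/L

Conservation of mass: C = (4500·0.04000 + 620.0·17.90) / 5120 = 11280/5120 = 2.203 mg/L.
Half-life 1.61 d → k = ln 2 / 1.61 = 0.4305 d⁻¹.
First-order decay: C = 2.203·exp(−k·t) = 2.203·0.5912 = 1.302 mg/L.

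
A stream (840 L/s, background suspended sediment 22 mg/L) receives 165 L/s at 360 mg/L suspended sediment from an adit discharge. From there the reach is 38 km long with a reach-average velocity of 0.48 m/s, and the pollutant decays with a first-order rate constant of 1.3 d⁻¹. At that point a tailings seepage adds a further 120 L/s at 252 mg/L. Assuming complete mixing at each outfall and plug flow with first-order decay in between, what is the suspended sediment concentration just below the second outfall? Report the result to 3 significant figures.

Flow-weighted average: C = (840.0·22.00 + 165.0·360.0) / 1005 = 77880/1005 = 77.49 mg/L; combined flow 1005 L/s.
Travel time t = 38·1000 / 0.48 = 79170 s = 21.99 h.
First-order decay: C = 77.49·exp(−k·t) = 77.49·0.3039 = 23.55 mg/L.
Second outfall: C = (1005·23.55 + 120.0·252.0)/1125 = 47.92 mg/L.

47.9 mg/L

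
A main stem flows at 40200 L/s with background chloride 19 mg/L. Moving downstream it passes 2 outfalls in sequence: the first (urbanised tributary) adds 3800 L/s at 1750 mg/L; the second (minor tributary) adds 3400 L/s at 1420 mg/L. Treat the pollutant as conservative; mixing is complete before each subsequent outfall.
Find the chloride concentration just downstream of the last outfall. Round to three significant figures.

258 mg/L

After outfall 1: Q = 40200 + 3800 = 44000 L/s; C = (40200·19.00 + 3800·1750)/44000 = 168.5 mg/L.
After outfall 2: Q = 44000 + 3400 = 47400 L/s; C = (44000·168.5 + 3400·1420)/47400 = 258.3 mg/L.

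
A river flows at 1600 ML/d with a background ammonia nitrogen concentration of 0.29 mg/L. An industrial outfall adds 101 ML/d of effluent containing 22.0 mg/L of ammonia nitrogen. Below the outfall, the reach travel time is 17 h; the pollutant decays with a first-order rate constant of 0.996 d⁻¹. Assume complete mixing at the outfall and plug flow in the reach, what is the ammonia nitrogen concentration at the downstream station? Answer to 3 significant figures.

Mixed concentration C = ΣQC/ΣQ = (1600·0.2900 + 101.0·22.00) / 1701 = 2686/1701 = 1.579 mg/L.
First-order decay: C = 1.579·exp(−k·t) = 1.579·0.4939 = 0.7798 mg/L.

0.780 mg/L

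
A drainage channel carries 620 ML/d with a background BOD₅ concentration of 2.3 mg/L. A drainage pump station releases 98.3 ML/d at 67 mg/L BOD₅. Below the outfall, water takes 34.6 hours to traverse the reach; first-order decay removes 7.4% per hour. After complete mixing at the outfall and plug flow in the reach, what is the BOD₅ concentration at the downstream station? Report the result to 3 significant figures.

Mass balance: C = (620.0·2.300 + 98.30·67.00) / 718.3 = 8012/718.3 = 11.15 mg/L.
7.4%/h lost → k = −ln(1 − 0.074) = 0.07688 h⁻¹.
Applying C = C₀e^(−kt): 11.15 × 0.06994 = 0.7802 mg/L.

0.780 mg/L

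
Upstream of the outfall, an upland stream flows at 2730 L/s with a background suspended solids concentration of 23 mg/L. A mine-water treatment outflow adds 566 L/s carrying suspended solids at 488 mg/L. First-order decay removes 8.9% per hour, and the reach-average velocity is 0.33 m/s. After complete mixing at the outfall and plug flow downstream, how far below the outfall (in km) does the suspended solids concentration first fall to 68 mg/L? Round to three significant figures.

Conservation of mass: C = (2730·23.00 + 566.0·488.0) / 3296 = 339000/3296 = 102.9 mg/L.
8.9%/h lost → k = −ln(1 − 0.089) = 0.09321 h⁻¹.
Set 102.9·exp(−k·t) = 68 → t = ln(102.9/68)/k = 15980 s = 4.439 h.
Distance = v·t = 0.33·15980 = 5274 m = 5.274 km.

5.27 km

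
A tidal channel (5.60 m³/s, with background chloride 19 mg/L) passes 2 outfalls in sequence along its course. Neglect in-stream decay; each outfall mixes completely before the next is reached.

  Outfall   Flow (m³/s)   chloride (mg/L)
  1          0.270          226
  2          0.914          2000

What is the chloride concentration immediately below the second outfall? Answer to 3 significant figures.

After outfall 1: Q = 5.600 + 0.2700 = 5.870 m³/s; C = (5.600·19.00 + 0.2700·226.0)/5.870 = 28.52 mg/L.
After outfall 2: Q = 5.870 + 0.9140 = 6.784 m³/s; C = (5.870·28.52 + 0.9140·2000)/6.784 = 294.1 mg/L.

294 mg/L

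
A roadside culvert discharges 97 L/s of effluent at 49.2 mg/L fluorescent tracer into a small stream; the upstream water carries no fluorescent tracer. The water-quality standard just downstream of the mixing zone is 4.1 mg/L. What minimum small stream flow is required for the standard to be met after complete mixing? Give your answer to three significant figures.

Set C_mix = 4.1: (Q·0 + 97.00·49.20) / (Q + 97.00) = 4.1
→ Q = 97.00·(49.20 − 4.1)/(4.1 − 0) = 1067 L/s.

1070 L/s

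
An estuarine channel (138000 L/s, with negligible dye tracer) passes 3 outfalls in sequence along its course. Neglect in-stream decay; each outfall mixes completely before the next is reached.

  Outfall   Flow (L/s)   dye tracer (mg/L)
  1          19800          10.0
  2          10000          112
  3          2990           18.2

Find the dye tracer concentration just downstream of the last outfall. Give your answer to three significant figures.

After outfall 1: Q = 138000 + 19800 = 157800 L/s; C = (138000·0 + 19800·10.00)/157800 = 1.255 mg/L.
After outfall 2: Q = 157800 + 10000 = 167800 L/s; C = (157800·1.255 + 10000·112.0)/167800 = 7.855 mg/L.
After outfall 3: Q = 167800 + 2990 = 170800 L/s; C = (167800·7.855 + 2990·18.20)/170800 = 8.036 mg/L.

8.04 mg/L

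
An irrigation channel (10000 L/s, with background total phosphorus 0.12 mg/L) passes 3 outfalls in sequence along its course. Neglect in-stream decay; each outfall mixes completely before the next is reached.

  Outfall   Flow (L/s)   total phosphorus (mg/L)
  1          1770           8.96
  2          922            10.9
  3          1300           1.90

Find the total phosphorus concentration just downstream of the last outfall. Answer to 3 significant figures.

Below outfall 1: Q → 11770 L/s, C = (10000·0.1200 + 1770·8.960)/11770 = 1.449 mg/L.
Below outfall 2: Q → 12690 L/s, C = (11770·1.449 + 922.0·10.90)/12690 = 2.136 mg/L.
Below outfall 3: Q → 13990 L/s, C = (12690·2.136 + 1300·1.900)/13990 = 2.114 mg/L.

2.11 mg/L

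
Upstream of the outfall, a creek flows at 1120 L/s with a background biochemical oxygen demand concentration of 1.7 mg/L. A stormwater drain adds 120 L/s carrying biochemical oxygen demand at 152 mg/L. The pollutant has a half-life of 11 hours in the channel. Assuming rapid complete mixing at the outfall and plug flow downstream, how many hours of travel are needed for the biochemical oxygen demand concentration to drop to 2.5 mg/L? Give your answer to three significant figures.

Flow-weighted average: C = (1120·1.700 + 120.0·152.0) / 1240 = 20140/1240 = 16.25 mg/L.
Half-life 11 h → k = ln 2 / 11 = 0.06301 h⁻¹ = 1.512 d⁻¹.
16.25·exp(−k·t) = 2.5 → t = ln(16.25/2.5)/k = 106900 s = 29.70 h.

29.7 h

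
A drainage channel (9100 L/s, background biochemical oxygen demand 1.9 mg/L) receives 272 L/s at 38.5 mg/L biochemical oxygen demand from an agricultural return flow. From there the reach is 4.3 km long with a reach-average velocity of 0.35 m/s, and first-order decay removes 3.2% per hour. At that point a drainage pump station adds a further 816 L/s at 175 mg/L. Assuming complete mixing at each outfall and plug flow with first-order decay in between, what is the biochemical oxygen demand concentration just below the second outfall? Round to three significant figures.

Flow-weighted average: C = (9100·1.900 + 272.0·38.50) / 9372 = 27760/9372 = 2.962 mg/L; combined flow 9372 L/s.
Travel time t = 4.3·1000 / 0.35 = 12290 s = 3.413 h.
3.2%/h lost → k = −ln(1 − 0.032) = 0.03252 h⁻¹.
After decay, C = 2.962 × e^(−kt) = 2.962 × 0.8949 = 2.651 mg/L.
At the second outfall, C = (9372·2.651 + 816.0·175.0) / (9372 + 816.0) = 16.46 mg/L.

16.5 mg/L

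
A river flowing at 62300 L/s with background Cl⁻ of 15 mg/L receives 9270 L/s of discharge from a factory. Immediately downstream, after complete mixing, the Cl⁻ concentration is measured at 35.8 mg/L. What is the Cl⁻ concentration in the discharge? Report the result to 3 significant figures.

Mass balance: 62300·15.00 + 9270·Cₑ = 71570·35.80
→ Cₑ = (71570·35.80 − 62300·15.00) / 9270 = 175.6 mg/L.

176 mg/L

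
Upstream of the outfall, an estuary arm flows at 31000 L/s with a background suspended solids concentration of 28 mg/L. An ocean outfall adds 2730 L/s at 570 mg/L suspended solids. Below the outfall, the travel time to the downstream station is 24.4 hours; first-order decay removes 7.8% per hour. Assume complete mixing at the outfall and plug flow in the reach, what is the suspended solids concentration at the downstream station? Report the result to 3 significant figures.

9.91 mg/L

Mixed concentration C = ΣQC/ΣQ = (31000·28.00 + 2730·570.0) / 33730 = 2424000/33730 = 71.87 mg/L.
7.8%/h lost → k = −ln(1 − 0.078) = 0.08121 h⁻¹.
Applying C = C₀e^(−kt): 71.87 × 0.1379 = 9.908 mg/L.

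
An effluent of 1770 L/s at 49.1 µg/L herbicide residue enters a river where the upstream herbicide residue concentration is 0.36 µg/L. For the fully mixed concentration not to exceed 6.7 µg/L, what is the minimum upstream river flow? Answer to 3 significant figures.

11800 L/s

Set C_mix = 6.7: (Q·0.3600 + 1770·49.10) / (Q + 1770) = 6.7
→ Q = 1770·(49.10 − 6.7)/(6.7 − 0.3600) = 11840 L/s.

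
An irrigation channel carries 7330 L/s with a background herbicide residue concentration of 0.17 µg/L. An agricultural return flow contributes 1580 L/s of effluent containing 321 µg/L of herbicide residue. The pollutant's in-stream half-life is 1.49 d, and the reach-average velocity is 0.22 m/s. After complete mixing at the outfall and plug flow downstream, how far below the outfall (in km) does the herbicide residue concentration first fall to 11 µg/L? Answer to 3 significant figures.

Conservation of mass: C = (7330·0.1700 + 1580·321.0) / 8910 = 508400/8910 = 57.06 µg/L.
Half-life 1.49 d → k = ln 2 / 1.49 = 0.4652 d⁻¹.
Set 57.06·exp(−k·t) = 11 → t = ln(57.06/11)/k = 305800 s = 84.93 h.
Distance = v·t = 0.22·305800 = 67270 m = 67.27 km.

67.3 km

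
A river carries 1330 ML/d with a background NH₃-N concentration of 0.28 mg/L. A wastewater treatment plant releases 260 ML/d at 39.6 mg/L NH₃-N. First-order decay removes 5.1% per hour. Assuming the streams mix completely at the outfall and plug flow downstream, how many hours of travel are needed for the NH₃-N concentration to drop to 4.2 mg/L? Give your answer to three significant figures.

Flow-weighted average: C = (1330·0.2800 + 260.0·39.60) / 1590 = 10670/1590 = 6.710 mg/L.
5.1%/h lost → k = −ln(1 − 0.051) = 0.05235 h⁻¹.
6.710·exp(−k·t) = 4.2 → t = ln(6.710/4.2)/k = 32220 s = 8.949 h.

8.95 h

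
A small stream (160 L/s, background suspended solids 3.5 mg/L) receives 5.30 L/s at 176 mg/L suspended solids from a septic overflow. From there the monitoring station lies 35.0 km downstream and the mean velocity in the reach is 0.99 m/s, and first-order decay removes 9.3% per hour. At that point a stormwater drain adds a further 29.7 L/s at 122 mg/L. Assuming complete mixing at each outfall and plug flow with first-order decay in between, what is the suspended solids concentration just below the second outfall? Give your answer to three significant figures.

After mixing, C = (160.0·3.500 + 5.300·176.0) / 165.3 = 1493/165.3 = 9.031 mg/L; combined flow 165.3 L/s.
Travel time t = 35.0·1000 / 0.99 = 35350 s = 9.820 h.
9.3%/h lost → k = −ln(1 − 0.093) = 0.09761 h⁻¹.
Decay over the reach: 9.031·exp(−kt) = 9.031·0.3834 = 3.463 mg/L.
Second outfall: C = (165.3·3.463 + 29.70·122.0)/195.0 = 21.52 mg/L.

21.5 mg/L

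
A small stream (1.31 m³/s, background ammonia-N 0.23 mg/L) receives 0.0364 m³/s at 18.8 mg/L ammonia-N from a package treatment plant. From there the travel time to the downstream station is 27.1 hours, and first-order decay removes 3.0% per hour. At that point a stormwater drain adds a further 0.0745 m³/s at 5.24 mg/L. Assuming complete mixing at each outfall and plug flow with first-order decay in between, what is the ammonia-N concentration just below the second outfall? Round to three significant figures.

0.579 mg/L

Mixed concentration C = ΣQC/ΣQ = (1.310·0.2300 + 0.03640·18.80) / 1.346 = 0.9856/1.346 = 0.7320 mg/L; combined flow 1.346 m³/s.
3.0%/h lost → k = −ln(1 − 0.03) = 0.03046 h⁻¹.
First-order decay: C = 0.7320·exp(−k·t) = 0.7320·0.4380 = 0.3207 mg/L.
Second outfall: C = (1.346·0.3207 + 0.07450·5.240)/1.421 = 0.5786 mg/L.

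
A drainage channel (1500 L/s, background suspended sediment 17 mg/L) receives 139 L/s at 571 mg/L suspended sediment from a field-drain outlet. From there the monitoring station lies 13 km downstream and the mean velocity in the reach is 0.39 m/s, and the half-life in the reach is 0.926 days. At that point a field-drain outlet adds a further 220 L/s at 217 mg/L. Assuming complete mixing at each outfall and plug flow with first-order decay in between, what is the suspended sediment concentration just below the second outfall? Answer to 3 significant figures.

After mixing, C = (1500·17.00 + 139.0·571.0) / 1639 = 104900/1639 = 63.98 mg/L; combined flow 1639 L/s.
Travel time t = 13·1000 / 0.39 = 33330 s = 9.259 h.
Half-life 0.926 d → k = ln 2 / 0.926 = 0.7485 d⁻¹.
After decay, C = 63.98 × e^(−kt) = 63.98 × 0.7492 = 47.93 mg/L.
Second outfall: C = (1639·47.93 + 220.0·217.0)/1859 = 67.94 mg/L.

67.9 mg/L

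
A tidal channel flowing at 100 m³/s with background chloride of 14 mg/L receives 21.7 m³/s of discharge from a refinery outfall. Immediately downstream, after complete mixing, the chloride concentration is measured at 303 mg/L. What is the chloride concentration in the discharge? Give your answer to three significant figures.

Mass balance: 100.0·14.00 + 21.70·Cₑ = 121.7·303.0
→ Cₑ = (121.7·303.0 − 100.0·14.00) / 21.70 = 1635 mg/L.

1630 mg/L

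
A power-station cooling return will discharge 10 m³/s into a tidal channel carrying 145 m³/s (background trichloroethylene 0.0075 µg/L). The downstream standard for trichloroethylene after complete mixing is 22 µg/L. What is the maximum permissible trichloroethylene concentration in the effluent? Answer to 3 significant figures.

At the limit, (Qr·Cr + Qe·Cₑ)/(Qr + Qe) = 22:
Cₑ = (155.0·22 − 145.0·0.007500) / 10.00 = 340.9 µg/L.

341 µg/L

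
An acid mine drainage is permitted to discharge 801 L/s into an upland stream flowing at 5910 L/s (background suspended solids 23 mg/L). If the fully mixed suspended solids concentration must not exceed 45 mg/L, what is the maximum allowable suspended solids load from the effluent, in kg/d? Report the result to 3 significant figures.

14300 kg/d

Mass balance at the limit: 5910·23.00 + 801.0·Cₑ = 6711·45 → Cₑ = 207.3 mg/L.
801.0 L/s = 0.8010 m³/s. Load = 0.8010 m³/s × 207.3 g/m³ × 86 400 s/d = 14350 kg/d.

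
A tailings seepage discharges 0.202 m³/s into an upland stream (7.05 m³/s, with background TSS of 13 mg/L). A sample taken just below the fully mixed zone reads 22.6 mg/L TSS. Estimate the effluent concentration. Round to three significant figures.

358 mg/L

Mass balance: 7.050·13.00 + 0.2020·Cₑ = 7.252·22.60
→ Cₑ = (7.252·22.60 − 7.050·13.00) / 0.2020 = 357.6 mg/L.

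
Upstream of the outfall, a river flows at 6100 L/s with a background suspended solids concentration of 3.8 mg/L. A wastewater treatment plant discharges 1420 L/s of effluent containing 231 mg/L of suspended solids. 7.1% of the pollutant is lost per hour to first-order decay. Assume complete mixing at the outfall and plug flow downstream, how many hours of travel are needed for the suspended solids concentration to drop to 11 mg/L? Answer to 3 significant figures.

Mass balance: C = (6100·3.800 + 1420·231.0) / 7520 = 351200/7520 = 46.70 mg/L.
7.1%/h lost → k = −ln(1 − 0.071) = 0.07365 h⁻¹.
46.70·exp(−k·t) = 11 → t = ln(46.70/11)/k = 70680 s = 19.63 h.

19.6 h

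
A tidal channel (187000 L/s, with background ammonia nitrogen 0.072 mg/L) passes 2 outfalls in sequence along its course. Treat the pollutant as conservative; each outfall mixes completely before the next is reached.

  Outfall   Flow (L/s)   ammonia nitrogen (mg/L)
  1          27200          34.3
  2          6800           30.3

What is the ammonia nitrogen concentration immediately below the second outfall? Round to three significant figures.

5.21 mg/L

After outfall 1: Q = 187000 + 27200 = 214200 L/s; C = (187000·0.07200 + 27200·34.30)/214200 = 4.418 mg/L.
After outfall 2: Q = 214200 + 6800 = 221000 L/s; C = (214200·4.418 + 6800·30.30)/221000 = 5.215 mg/L.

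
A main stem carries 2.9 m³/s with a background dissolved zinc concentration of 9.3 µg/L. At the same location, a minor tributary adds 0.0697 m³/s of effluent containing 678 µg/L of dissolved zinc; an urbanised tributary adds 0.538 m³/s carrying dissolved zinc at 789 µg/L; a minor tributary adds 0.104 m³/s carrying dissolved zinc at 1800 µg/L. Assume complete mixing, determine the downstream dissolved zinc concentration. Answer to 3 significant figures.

190 µg/L

Conservation of mass: C = (2.900·9.300 + 0.06970·678.0 + 0.5380·789.0 + 0.1040·1800) / 3.612 = 685.9/3.612 = 189.9 µg/L.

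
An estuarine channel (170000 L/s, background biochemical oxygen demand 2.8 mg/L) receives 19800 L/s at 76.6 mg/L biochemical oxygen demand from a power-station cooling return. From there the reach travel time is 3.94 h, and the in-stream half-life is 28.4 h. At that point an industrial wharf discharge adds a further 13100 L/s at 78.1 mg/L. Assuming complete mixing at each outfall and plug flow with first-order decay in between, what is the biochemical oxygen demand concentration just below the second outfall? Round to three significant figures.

14.0 mg/L

Mass balance: C = (170000·2.800 + 19800·76.60) / 189800 = 1993000/189800 = 10.50 mg/L; combined flow 189800 L/s.
Half-life 28.4 h → k = ln 2 / 28.4 = 0.02441 h⁻¹ = 0.5858 d⁻¹.
Applying C = C₀e^(−kt): 10.50 × 0.9083 = 9.536 mg/L.
At the second outfall, C = (189800·9.536 + 13100·78.10) / (189800 + 13100) = 13.96 mg/L.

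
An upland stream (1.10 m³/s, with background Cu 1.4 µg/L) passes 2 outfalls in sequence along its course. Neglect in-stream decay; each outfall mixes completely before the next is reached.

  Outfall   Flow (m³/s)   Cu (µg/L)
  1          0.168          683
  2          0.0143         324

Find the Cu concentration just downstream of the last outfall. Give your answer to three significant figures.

94.3 µg/L

Outfall 1: combined Q = 1.268 m³/s; C = (1.100·1.400 + 0.1680·683.0)/1.268 = 91.71 µg/L.
Outfall 2: combined Q = 1.282 m³/s; C = (1.268·91.71 + 0.01430·324.0)/1.282 = 94.30 µg/L.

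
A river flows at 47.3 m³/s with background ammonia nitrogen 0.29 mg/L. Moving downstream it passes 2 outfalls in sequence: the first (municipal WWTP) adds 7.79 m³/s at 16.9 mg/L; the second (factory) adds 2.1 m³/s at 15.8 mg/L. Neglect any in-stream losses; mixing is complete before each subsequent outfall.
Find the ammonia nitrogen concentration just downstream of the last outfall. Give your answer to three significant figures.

Outfall 1: combined Q = 55.09 m³/s; C = (47.30·0.2900 + 7.790·16.90)/55.09 = 2.639 mg/L.
Outfall 2: combined Q = 57.19 m³/s; C = (55.09·2.639 + 2.100·15.80)/57.19 = 3.122 mg/L.

3.12 mg/L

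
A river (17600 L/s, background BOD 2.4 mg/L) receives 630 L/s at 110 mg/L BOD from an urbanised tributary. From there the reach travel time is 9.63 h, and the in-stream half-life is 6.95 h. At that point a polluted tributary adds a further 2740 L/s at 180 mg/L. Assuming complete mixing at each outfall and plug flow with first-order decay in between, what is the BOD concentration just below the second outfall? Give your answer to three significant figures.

After mixing, C = (17600·2.400 + 630.0·110.0) / 18230 = 111500/18230 = 6.118 mg/L; combined flow 18230 L/s.
Half-life 6.95 h → k = ln 2 / 6.95 = 0.09973 h⁻¹ = 2.394 d⁻¹.
First-order decay: C = 6.118·exp(−k·t) = 6.118·0.3827 = 2.342 mg/L.
At the second outfall, C = (18230·2.342 + 2740·180.0) / (18230 + 2740) = 25.56 mg/L.

25.6 mg/L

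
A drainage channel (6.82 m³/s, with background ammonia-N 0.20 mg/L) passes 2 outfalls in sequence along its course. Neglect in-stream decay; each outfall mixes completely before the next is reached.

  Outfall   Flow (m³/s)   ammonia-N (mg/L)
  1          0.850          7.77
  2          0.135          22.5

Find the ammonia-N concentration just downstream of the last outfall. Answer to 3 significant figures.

After outfall 1: Q = 6.820 + 0.8500 = 7.670 m³/s; C = (6.820·0.2000 + 0.8500·7.770)/7.670 = 1.039 mg/L.
After outfall 2: Q = 7.670 + 0.1350 = 7.805 m³/s; C = (7.670·1.039 + 0.1350·22.50)/7.805 = 1.410 mg/L.

1.41 mg/L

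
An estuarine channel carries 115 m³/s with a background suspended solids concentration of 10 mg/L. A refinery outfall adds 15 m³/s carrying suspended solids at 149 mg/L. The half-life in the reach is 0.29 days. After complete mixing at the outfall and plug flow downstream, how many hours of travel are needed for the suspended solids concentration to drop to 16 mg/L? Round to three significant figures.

Conservation of mass: C = (115.0·10.00 + 15.00·149.0) / 130.0 = 3385/130.0 = 26.04 mg/L.
Half-life 0.29 d → k = ln 2 / 0.29 = 2.390 d⁻¹.
26.04·exp(−k·t) = 16 → t = ln(26.04/16)/k = 17600 s = 4.890 h.

4.89 h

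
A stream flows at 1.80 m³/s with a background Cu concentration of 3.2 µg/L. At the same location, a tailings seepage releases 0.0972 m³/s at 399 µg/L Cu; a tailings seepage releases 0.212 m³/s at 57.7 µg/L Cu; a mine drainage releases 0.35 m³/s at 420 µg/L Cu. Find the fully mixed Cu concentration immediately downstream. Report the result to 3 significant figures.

82.9 µg/L

Flow-weighted average: C = (1.800·3.200 + 0.09720·399.0 + 0.2120·57.70 + 0.3500·420.0) / 2.459 = 203.8/2.459 = 82.86 µg/L.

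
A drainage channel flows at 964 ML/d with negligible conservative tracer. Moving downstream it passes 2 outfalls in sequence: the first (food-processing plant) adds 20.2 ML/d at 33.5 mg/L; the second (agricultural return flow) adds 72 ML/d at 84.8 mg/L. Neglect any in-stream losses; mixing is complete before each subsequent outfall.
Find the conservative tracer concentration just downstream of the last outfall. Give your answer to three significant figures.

6.42 mg/L

Outfall 1: combined Q = 984.2 ML/d; C = (964.0·0 + 20.20·33.50)/984.2 = 0.6876 mg/L.
Outfall 2: combined Q = 1056 ML/d; C = (984.2·0.6876 + 72.00·84.80)/1056 = 6.421 mg/L.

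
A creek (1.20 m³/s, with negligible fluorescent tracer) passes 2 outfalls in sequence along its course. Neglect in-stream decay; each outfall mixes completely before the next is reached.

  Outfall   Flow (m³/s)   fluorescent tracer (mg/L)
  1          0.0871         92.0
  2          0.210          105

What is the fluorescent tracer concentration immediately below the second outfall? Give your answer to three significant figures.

20.1 mg/L

After outfall 1: Q = 1.200 + 0.08710 = 1.287 m³/s; C = (1.200·0 + 0.08710·92.00)/1.287 = 6.226 mg/L.
After outfall 2: Q = 1.287 + 0.2100 = 1.497 m³/s; C = (1.287·6.226 + 0.2100·105.0)/1.497 = 20.08 mg/L.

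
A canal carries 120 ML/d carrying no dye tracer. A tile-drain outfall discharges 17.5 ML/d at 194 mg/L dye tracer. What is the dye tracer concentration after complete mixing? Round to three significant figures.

Mass balance: C = (120.0·0 + 17.50·194.0) / 137.5 = 3395/137.5 = 24.69 mg/L.

24.7 mg/L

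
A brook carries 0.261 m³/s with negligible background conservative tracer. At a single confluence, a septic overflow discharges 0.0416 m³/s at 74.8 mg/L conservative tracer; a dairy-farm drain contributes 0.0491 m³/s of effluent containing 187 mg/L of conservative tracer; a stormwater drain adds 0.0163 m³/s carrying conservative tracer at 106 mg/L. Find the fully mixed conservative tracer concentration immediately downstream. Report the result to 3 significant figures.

Flow-weighted average: C = (0.2610·0 + 0.04160·74.80 + 0.04910·187.0 + 0.01630·106.0) / 0.3680 = 14.02/0.3680 = 38.10 mg/L.

38.1 mg/L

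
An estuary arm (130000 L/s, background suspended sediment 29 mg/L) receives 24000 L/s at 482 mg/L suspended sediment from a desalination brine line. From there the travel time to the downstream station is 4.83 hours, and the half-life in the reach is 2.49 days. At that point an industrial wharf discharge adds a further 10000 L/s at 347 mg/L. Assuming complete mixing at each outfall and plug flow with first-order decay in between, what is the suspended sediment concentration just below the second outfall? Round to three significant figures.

After mixing, C = (130000·29.00 + 24000·482.0) / 154000 = 15340000/154000 = 99.60 mg/L; combined flow 154000 L/s.
Half-life 2.49 d → k = ln 2 / 2.49 = 0.2784 d⁻¹.
First-order decay: C = 99.60·exp(−k·t) = 99.60·0.9455 = 94.17 mg/L.
Second outfall: C = (154000·94.17 + 10000·347.0)/164000 = 109.6 mg/L.

110 mg/L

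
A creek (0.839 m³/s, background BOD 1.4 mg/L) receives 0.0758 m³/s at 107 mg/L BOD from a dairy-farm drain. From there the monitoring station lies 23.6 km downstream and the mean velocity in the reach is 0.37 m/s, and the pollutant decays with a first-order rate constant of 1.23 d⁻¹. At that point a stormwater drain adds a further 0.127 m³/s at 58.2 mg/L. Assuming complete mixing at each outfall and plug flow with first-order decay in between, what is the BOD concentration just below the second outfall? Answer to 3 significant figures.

Mixed concentration C = ΣQC/ΣQ = (0.8390·1.400 + 0.07580·107.0) / 0.9148 = 9.285/0.9148 = 10.15 mg/L; combined flow 0.9148 m³/s.
Travel time t = 23.6·1000 / 0.37 = 63780 s = 17.72 h.
Decay over the reach: 10.15·exp(−kt) = 10.15·0.4033 = 4.094 mg/L.
At the second outfall, C = (0.9148·4.094 + 0.1270·58.20) / (0.9148 + 0.1270) = 10.69 mg/L.

10.7 mg/L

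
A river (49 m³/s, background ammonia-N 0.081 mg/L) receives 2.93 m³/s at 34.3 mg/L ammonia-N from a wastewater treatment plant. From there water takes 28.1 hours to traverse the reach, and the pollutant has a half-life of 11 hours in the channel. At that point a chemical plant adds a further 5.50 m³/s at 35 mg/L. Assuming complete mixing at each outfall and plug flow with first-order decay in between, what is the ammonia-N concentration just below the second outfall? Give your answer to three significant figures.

Mixed concentration C = ΣQC/ΣQ = (49.00·0.08100 + 2.930·34.30) / 51.93 = 104.5/51.93 = 2.012 mg/L; combined flow 51.93 m³/s.
Half-life 11 h → k = ln 2 / 11 = 0.06301 h⁻¹ = 1.512 d⁻¹.
Applying C = C₀e^(−kt): 2.012 × 0.1702 = 0.3424 mg/L.
Second outfall: C = (51.93·0.3424 + 5.500·35.00)/57.43 = 3.662 mg/L.

3.66 mg/L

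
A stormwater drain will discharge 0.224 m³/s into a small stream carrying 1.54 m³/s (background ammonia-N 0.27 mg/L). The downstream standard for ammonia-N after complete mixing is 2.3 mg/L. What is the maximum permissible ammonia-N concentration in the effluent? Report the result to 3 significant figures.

At the limit, (Qr·Cr + Qe·Cₑ)/(Qr + Qe) = 2.3:
Cₑ = (1.764·2.3 − 1.540·0.2700) / 0.2240 = 16.26 mg/L.

16.3 mg/L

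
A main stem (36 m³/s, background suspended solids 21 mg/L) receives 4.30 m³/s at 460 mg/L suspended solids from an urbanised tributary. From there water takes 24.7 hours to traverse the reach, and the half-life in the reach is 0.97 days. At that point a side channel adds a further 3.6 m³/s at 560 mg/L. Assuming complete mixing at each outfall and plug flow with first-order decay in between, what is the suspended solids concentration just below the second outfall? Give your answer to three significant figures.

75.8 mg/L

Conservation of mass: C = (36.00·21.00 + 4.300·460.0) / 40.30 = 2734/40.30 = 67.84 mg/L; combined flow 40.30 m³/s.
Half-life 0.97 d → k = ln 2 / 0.97 = 0.7146 d⁻¹.
Decay over the reach: 67.84·exp(−kt) = 67.84·0.4793 = 32.52 mg/L.
At the second outfall, C = (40.30·32.52 + 3.600·560.0) / (40.30 + 3.600) = 75.77 mg/L.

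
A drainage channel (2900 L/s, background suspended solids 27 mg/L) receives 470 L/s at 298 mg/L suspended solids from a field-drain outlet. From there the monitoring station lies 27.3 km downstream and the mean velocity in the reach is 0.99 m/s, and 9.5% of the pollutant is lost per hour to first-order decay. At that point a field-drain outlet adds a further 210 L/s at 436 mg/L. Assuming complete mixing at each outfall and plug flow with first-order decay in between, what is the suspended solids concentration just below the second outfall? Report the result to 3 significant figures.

After mixing, C = (2900·27.00 + 470.0·298.0) / 3370 = 218400/3370 = 64.80 mg/L; combined flow 3370 L/s.
Travel time t = 27.3·1000 / 0.99 = 27580 s = 7.660 h.
9.5%/h lost → k = −ln(1 − 0.095) = 0.09982 h⁻¹.
After decay, C = 64.80 × e^(−kt) = 64.80 × 0.4655 = 30.16 mg/L.
Second outfall: C = (3370·30.16 + 210.0·436.0)/3580 = 53.97 mg/L.

54.0 mg/L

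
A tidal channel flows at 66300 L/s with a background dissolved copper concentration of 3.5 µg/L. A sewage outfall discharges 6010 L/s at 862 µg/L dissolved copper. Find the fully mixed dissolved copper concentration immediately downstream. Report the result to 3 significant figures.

After mixing, C = (66300·3.500 + 6010·862.0) / 72310 = 5413000/72310 = 74.85 µg/L.

74.9 µg/L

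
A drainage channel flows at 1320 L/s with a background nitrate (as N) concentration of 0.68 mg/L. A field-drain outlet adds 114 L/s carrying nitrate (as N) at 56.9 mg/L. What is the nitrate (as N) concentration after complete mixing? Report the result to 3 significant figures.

5.15 mg/L

After mixing, C = (1320·0.6800 + 114.0·56.90) / 1434 = 7384/1434 = 5.149 mg/L.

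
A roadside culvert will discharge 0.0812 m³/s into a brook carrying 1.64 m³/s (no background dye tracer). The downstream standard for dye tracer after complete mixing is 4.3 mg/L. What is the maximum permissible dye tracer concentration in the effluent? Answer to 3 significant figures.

At the limit, (Qr·Cr + Qe·Cₑ)/(Qr + Qe) = 4.3:
Cₑ = (1.721·4.3 − 1.640·0) / 0.08120 = 91.15 mg/L.

91.1 mg/L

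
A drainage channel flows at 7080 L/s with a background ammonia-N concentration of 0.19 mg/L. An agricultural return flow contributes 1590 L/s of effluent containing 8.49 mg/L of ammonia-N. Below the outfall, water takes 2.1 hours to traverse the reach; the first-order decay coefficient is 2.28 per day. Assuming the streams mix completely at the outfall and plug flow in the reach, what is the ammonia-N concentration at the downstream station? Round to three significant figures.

Flow-weighted average: C = (7080·0.1900 + 1590·8.490) / 8670 = 14840/8670 = 1.712 mg/L.
Applying C = C₀e^(−kt): 1.712 × 0.8191 = 1.402 mg/L.

1.40 mg/L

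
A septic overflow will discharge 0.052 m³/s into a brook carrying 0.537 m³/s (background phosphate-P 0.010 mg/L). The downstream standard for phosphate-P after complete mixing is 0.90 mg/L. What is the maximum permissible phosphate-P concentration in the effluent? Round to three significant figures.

10.1 mg/L

At the limit, (Qr·Cr + Qe·Cₑ)/(Qr + Qe) = 0.90:
Cₑ = (0.5890·0.90 − 0.5370·0.01000) / 0.05200 = 10.09 mg/L.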